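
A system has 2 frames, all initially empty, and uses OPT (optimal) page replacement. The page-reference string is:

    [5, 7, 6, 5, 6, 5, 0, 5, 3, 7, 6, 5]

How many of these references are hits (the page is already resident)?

5

5 → miss, frames [5]
7 → miss, frames [5, 7]
6 → miss, evict 7, frames [5, 6]
5 → hit
6 → hit
5 → hit
0 → miss, evict 6, frames [5, 0]
5 → hit
3 → miss, evict 0, frames [5, 3]
7 → miss, evict 3, frames [5, 7]
6 → miss, evict 7, frames [5, 6]
5 → hit
Hits: 5.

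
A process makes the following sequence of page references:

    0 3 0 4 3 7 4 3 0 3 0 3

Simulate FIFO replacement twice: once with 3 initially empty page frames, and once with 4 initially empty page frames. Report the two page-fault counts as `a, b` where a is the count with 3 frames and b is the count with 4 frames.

3 frames: F F . F . F . . F F . . → 6 faults.
4 frames: F F . F . F . . . . . . → 4 faults.
4 < 6: adding a frame reduced faults, as is typical.

6, 4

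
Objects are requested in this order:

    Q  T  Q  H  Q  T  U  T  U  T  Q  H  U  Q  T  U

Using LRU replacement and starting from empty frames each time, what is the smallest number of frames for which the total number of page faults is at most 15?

2

f=1: 16 faults
f=2: 11 faults
f=3: 7 faults
f=4: 4 faults
Smallest f with faults ≤ 15 is 2.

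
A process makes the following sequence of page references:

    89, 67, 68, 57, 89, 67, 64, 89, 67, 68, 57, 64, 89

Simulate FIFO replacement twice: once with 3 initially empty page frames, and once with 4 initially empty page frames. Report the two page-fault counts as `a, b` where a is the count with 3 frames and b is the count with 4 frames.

3 frames: F F F F F F F . . F F . F → 10 faults.
4 frames: F F F F . . F F F F F F F → 11 faults.
11 > 10: adding a frame increased faults — Belady's anomaly.

10, 11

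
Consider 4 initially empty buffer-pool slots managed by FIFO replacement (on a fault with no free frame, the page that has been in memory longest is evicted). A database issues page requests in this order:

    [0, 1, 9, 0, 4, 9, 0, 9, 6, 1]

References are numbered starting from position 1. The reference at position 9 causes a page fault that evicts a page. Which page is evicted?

0

pos 1: 0: miss, frames (0)
pos 2: 1: miss, frames (0 1)
pos 3: 9: miss, frames (0 1 9)
pos 4: 0: hit
pos 5: 4: miss, frames (0 1 9 4)
pos 6: 9: hit
pos 7: 0: hit
pos 8: 9: hit
pos 9: 6: miss, evict 0, frames (1 9 4 6)
At position 9, page 0 is evicted.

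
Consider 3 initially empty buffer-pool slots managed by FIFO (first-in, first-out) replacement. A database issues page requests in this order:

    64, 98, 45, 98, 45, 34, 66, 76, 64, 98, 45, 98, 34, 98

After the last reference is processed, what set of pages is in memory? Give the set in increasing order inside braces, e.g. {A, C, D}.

64 → miss, frames (64)
98 → miss, frames (64 98)
45 → miss, frames (64 98 45)
98 → hit
45 → hit
34 → miss, evict 64, frames (98 45 34)
66 → miss, evict 98, frames (45 34 66)
76 → miss, evict 45, frames (34 66 76)
64 → miss, evict 34, frames (66 76 64)
98 → miss, evict 66, frames (76 64 98)
45 → miss, evict 76, frames (64 98 45)
98 → hit
34 → miss, evict 64, frames (98 45 34)
98 → hit

{34, 45, 98}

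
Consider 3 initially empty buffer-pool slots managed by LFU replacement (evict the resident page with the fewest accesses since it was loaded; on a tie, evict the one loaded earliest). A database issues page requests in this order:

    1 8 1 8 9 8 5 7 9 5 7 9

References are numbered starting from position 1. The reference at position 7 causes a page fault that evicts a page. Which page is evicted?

9

pos 1: 1: miss, frames {1}
pos 2: 8: miss, frames {1,8}
pos 3: 1: hit
pos 4: 8: hit
pos 5: 9: miss, frames {1,8,9}
pos 6: 8: hit
pos 7: 5: miss, evict 9, frames {1,8,5}
At position 7, page 9 is evicted.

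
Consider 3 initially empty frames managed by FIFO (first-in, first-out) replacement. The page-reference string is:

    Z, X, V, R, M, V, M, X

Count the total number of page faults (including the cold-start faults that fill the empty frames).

Z -> fault, frames [Z]
X -> fault, frames [Z, X]
V -> fault, frames [Z, X, V]
R -> fault, evict Z, frames [X, V, R]
M -> fault, evict X, frames [V, R, M]
V -> hit
M -> hit
X -> fault, evict V, frames [R, M, X]
Page faults: 6.

6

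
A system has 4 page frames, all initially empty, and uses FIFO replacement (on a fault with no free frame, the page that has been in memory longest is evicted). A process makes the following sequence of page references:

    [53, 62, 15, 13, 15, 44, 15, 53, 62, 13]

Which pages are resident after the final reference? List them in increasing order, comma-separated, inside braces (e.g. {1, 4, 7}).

{13, 44, 53, 62}

53: fault, frames [53]
62: fault, frames [53, 62]
15: fault, frames [53, 62, 15]
13: fault, frames [53, 62, 15, 13]
15: hit
44: fault, evict 53, frames [62, 15, 13, 44]
15: hit
53: fault, evict 62, frames [15, 13, 44, 53]
62: fault, evict 15, frames [13, 44, 53, 62]
13: hit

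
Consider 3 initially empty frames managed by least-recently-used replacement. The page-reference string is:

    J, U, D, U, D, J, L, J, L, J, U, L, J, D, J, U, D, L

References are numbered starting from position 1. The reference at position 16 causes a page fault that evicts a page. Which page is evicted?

pos 1: J -> miss, frames [J]
pos 2: U -> miss, frames [J, U]
pos 3: D -> miss, frames [J, U, D]
pos 4: U -> hit
pos 5: D -> hit
pos 6: J -> hit
pos 7: L -> miss, evict U, frames [D, J, L]
pos 8: J -> hit
pos 9: L -> hit
pos 10: J -> hit
pos 11: U -> miss, evict D, frames [L, J, U]
pos 12: L -> hit
pos 13: J -> hit
pos 14: D -> miss, evict U, frames [L, J, D]
pos 15: J -> hit
pos 16: U -> miss, evict L, frames [D, J, U]
At position 16, page L is evicted.

L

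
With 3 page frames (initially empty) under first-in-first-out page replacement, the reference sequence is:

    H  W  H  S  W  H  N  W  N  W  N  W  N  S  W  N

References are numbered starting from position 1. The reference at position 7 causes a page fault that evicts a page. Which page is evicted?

H

pos 1: H -> fault, frames {H}
pos 2: W -> fault, frames {H,W}
pos 3: H -> hit
pos 4: S -> fault, frames {H,W,S}
pos 5: W -> hit
pos 6: H -> hit
pos 7: N -> fault, evict H, frames {W,S,N}
At position 7, page H is evicted.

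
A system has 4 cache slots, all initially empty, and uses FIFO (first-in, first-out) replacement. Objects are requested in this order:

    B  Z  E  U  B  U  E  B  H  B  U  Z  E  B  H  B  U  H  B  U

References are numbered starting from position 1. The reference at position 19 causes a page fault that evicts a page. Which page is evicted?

Z

pos 1: B -> miss, frames {B}
pos 2: Z -> miss, frames {B,Z}
pos 3: E -> miss, frames {B,Z,E}
pos 4: U -> miss, frames {B,Z,E,U}
pos 5: B -> hit
pos 6: U -> hit
pos 7: E -> hit
pos 8: B -> hit
pos 9: H -> miss, evict B, frames {Z,E,U,H}
pos 10: B -> miss, evict Z, frames {E,U,H,B}
pos 11: U -> hit
pos 12: Z -> miss, evict E, frames {U,H,B,Z}
pos 13: E -> miss, evict U, frames {H,B,Z,E}
pos 14: B -> hit
pos 15: H -> hit
pos 16: B -> hit
pos 17: U -> miss, evict H, frames {B,Z,E,U}
pos 18: H -> miss, evict B, frames {Z,E,U,H}
pos 19: B -> miss, evict Z, frames {E,U,H,B}
At position 19, page Z is evicted.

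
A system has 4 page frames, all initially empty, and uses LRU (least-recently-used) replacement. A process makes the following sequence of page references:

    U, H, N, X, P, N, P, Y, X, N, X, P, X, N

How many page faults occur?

U -> miss, frames (U)
H -> miss, frames (U H)
N -> miss, frames (U H N)
X -> miss, frames (U H N X)
P -> miss, evict U, frames (H N X P)
N -> hit
P -> hit
Y -> miss, evict H, frames (X N P Y)
X -> hit
N -> hit
X -> hit
P -> hit
X -> hit
N -> hit
Page faults: 6.

6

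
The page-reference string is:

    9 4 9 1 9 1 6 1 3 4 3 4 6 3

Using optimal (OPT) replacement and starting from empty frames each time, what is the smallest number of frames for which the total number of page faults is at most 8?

2

f=1: 14 faults
f=2: 7 faults
f=3: 5 faults
f=4: 5 faults
f=5: 5 faults
Smallest f with faults ≤ 8 is 2.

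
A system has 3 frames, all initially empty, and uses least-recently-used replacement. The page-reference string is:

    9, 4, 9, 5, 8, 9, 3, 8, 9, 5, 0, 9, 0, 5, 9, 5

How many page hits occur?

9

9 → fault, frames {9}
4 → fault, frames {9,4}
9 → hit
5 → fault, frames {4,9,5}
8 → fault, evict 4, frames {9,5,8}
9 → hit
3 → fault, evict 5, frames {8,9,3}
8 → hit
9 → hit
5 → fault, evict 3, frames {8,9,5}
0 → fault, evict 8, frames {9,5,0}
9 → hit
0 → hit
5 → hit
9 → hit
5 → hit
Hits: 9.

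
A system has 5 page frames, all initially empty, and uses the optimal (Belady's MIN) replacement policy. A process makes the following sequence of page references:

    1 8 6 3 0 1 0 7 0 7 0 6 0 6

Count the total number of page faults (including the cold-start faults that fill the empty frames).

1 -> fault, frames (1)
8 -> fault, frames (1 8)
6 -> fault, frames (1 8 6)
3 -> fault, frames (1 8 6 3)
0 -> fault, frames (1 8 6 3 0)
1 -> hit
0 -> hit
7 -> fault, evict 3, frames (1 8 6 0 7)
0 -> hit
7 -> hit
0 -> hit
6 -> hit
0 -> hit
6 -> hit
Page faults: 6.

6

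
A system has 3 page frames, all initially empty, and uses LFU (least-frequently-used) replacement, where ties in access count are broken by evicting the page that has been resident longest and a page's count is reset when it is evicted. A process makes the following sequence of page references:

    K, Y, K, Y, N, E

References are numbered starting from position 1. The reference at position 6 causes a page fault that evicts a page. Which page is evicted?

pos 1: K → miss, frames {K}
pos 2: Y → miss, frames {K,Y}
pos 3: K → hit
pos 4: Y → hit
pos 5: N → miss, frames {K,Y,N}
pos 6: E → miss, evict N, frames {K,Y,E}
At position 6, page N is evicted.

N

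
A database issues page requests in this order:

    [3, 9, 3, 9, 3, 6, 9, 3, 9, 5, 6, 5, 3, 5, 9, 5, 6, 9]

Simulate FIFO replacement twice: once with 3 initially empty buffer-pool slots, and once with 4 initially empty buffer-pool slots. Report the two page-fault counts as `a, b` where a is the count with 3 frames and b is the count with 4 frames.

3 frames: F F . . . F . . . F . . F . F . F . → 7 faults.
4 frames: F F . . . F . . . F . . . . . . . . → 4 faults.
4 < 7: adding a frame reduced faults, as is typical.

7, 4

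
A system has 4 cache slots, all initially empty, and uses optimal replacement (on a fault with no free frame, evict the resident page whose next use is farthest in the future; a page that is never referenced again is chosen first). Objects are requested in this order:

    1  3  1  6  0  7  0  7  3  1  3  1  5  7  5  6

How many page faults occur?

7

1 -> miss, frames (1)
3 -> miss, frames (1 3)
1 -> hit
6 -> miss, frames (1 3 6)
0 -> miss, frames (1 3 6 0)
7 -> miss, evict 6, frames (1 3 0 7)
0 -> hit
7 -> hit
3 -> hit
1 -> hit
3 -> hit
1 -> hit
5 -> miss, evict 0, frames (1 3 7 5)
7 -> hit
5 -> hit
6 -> miss, evict 5, frames (1 3 7 6)
Page faults: 7.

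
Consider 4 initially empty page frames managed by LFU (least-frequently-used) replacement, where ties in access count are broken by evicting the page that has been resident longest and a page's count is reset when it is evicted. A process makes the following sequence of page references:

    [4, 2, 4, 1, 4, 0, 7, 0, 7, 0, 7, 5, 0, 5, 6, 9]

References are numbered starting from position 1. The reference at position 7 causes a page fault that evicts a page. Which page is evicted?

pos 1: 4 -> fault, frames (4)
pos 2: 2 -> fault, frames (4 2)
pos 3: 4 -> hit
pos 4: 1 -> fault, frames (4 2 1)
pos 5: 4 -> hit
pos 6: 0 -> fault, frames (4 2 1 0)
pos 7: 7 -> fault, evict 2, frames (4 1 0 7)
At position 7, page 2 is evicted.

2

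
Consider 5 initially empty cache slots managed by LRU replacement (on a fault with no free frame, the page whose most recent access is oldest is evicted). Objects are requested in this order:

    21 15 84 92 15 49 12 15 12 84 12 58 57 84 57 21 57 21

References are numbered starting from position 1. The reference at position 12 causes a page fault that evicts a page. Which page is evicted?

92

pos 1: 21 -> fault, frames (21)
pos 2: 15 -> fault, frames (21 15)
pos 3: 84 -> fault, frames (21 15 84)
pos 4: 92 -> fault, frames (21 15 84 92)
pos 5: 15 -> hit
pos 6: 49 -> fault, frames (21 84 92 15 49)
pos 7: 12 -> fault, evict 21, frames (84 92 15 49 12)
pos 8: 15 -> hit
pos 9: 12 -> hit
pos 10: 84 -> hit
pos 11: 12 -> hit
pos 12: 58 -> fault, evict 92, frames (49 15 84 12 58)
At position 12, page 92 is evicted.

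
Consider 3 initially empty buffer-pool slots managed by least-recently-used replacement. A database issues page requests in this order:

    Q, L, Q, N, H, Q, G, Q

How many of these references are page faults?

5

Q → fault, frames [Q]
L → fault, frames [Q, L]
Q → hit
N → fault, frames [L, Q, N]
H → fault, evict L, frames [Q, N, H]
Q → hit
G → fault, evict N, frames [H, Q, G]
Q → hit
Page faults: 5.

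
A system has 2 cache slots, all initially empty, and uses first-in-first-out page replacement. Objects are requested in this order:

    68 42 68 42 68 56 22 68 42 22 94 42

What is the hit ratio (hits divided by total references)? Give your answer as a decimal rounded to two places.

0.25

68 → miss, frames [68]
42 → miss, frames [68, 42]
68 → hit
42 → hit
68 → hit
56 → miss, evict 68, frames [42, 56]
22 → miss, evict 42, frames [56, 22]
68 → miss, evict 56, frames [22, 68]
42 → miss, evict 22, frames [68, 42]
22 → miss, evict 68, frames [42, 22]
94 → miss, evict 42, frames [22, 94]
42 → miss, evict 22, frames [94, 42]
Hits: 3 of 12 references → 3/12 = 0.2500.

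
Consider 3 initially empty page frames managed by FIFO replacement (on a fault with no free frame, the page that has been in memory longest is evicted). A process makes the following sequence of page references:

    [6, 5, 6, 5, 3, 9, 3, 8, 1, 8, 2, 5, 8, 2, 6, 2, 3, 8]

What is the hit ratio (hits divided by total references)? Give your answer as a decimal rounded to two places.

6 → miss, frames (6)
5 → miss, frames (6 5)
6 → hit
5 → hit
3 → miss, frames (6 5 3)
9 → miss, evict 6, frames (5 3 9)
3 → hit
8 → miss, evict 5, frames (3 9 8)
1 → miss, evict 3, frames (9 8 1)
8 → hit
2 → miss, evict 9, frames (8 1 2)
5 → miss, evict 8, frames (1 2 5)
8 → miss, evict 1, frames (2 5 8)
2 → hit
6 → miss, evict 2, frames (5 8 6)
2 → miss, evict 5, frames (8 6 2)
3 → miss, evict 8, frames (6 2 3)
8 → miss, evict 6, frames (2 3 8)
Hits: 5 of 18 references → 5/18 = 0.2778.

0.28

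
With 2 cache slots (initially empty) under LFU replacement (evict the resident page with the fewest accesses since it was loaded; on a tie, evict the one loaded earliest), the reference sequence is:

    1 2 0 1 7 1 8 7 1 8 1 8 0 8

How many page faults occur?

10

1 → miss, frames (1)
2 → miss, frames (1 2)
0 → miss, evict 1, frames (2 0)
1 → miss, evict 2, frames (0 1)
7 → miss, evict 0, frames (1 7)
1 → hit
8 → miss, evict 7, frames (1 8)
7 → miss, evict 8, frames (1 7)
1 → hit
8 → miss, evict 7, frames (1 8)
1 → hit
8 → hit
0 → miss, evict 8, frames (1 0)
8 → miss, evict 0, frames (1 8)
Page faults: 10.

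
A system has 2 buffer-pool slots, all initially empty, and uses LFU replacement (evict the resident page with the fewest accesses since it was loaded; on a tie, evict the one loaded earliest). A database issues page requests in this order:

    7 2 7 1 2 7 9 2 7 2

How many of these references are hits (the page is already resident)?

4

7: fault, frames {7}
2: fault, frames {7,2}
7: hit
1: fault, evict 2, frames {7,1}
2: fault, evict 1, frames {7,2}
7: hit
9: fault, evict 2, frames {7,9}
2: fault, evict 9, frames {7,2}
7: hit
2: hit
Hits: 4.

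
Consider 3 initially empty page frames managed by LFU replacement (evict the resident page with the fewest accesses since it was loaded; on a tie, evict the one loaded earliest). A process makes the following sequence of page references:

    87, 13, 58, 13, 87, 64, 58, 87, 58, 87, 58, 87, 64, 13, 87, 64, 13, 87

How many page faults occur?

87 -> miss, frames [87]
13 -> miss, frames [87, 13]
58 -> miss, frames [87, 13, 58]
13 -> hit
87 -> hit
64 -> miss, evict 58, frames [87, 13, 64]
58 -> miss, evict 64, frames [87, 13, 58]
87 -> hit
58 -> hit
87 -> hit
58 -> hit
87 -> hit
64 -> miss, evict 13, frames [87, 58, 64]
13 -> miss, evict 64, frames [87, 58, 13]
87 -> hit
64 -> miss, evict 13, frames [87, 58, 64]
13 -> miss, evict 64, frames [87, 58, 13]
87 -> hit
Page faults: 9.

9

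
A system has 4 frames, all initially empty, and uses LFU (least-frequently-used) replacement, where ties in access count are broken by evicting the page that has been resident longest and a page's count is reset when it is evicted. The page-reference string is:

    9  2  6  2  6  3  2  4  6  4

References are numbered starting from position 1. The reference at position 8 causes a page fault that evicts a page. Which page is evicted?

9

pos 1: 9 → fault, frames [9]
pos 2: 2 → fault, frames [9, 2]
pos 3: 6 → fault, frames [9, 2, 6]
pos 4: 2 → hit
pos 5: 6 → hit
pos 6: 3 → fault, frames [9, 2, 6, 3]
pos 7: 2 → hit
pos 8: 4 → fault, evict 9, frames [2, 6, 3, 4]
At position 8, page 9 is evicted.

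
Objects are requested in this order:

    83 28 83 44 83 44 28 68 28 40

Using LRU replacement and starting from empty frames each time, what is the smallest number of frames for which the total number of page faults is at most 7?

2

f=1: 10 faults
f=2: 6 faults
f=3: 5 faults
f=4: 5 faults
f=5: 5 faults
Smallest f with faults ≤ 7 is 2.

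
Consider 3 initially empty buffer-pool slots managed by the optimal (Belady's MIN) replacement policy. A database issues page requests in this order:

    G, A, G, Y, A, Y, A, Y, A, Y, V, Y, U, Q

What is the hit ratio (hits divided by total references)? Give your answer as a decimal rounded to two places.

G: fault, frames (G)
A: fault, frames (G A)
G: hit
Y: fault, frames (G A Y)
A: hit
Y: hit
A: hit
Y: hit
A: hit
Y: hit
V: fault, evict A, frames (G Y V)
Y: hit
U: fault, evict V, frames (G Y U)
Q: fault, evict U, frames (G Y Q)
Hits: 8 of 14 references → 8/14 = 0.5714.

0.57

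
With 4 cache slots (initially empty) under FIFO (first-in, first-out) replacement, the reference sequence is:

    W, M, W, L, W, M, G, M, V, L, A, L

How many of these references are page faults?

W → miss, frames [W]
M → miss, frames [W, M]
W → hit
L → miss, frames [W, M, L]
W → hit
M → hit
G → miss, frames [W, M, L, G]
M → hit
V → miss, evict W, frames [M, L, G, V]
L → hit
A → miss, evict M, frames [L, G, V, A]
L → hit
Page faults: 6.

6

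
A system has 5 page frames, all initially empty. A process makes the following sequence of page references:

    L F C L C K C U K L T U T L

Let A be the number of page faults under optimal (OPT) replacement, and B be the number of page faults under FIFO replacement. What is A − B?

Under OPT: F F F . . F . F . . F . . . → 6 faults.
Under FIFO: F F F . . F . F . . F . . F → 7 faults.
A − B = 6 − 7 = -1.

-1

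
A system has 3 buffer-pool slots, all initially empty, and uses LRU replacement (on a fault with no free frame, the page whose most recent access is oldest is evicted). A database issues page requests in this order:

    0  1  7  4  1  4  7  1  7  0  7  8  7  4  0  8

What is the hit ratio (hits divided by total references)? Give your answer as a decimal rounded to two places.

0.44

0 -> fault, frames (0)
1 -> fault, frames (0 1)
7 -> fault, frames (0 1 7)
4 -> fault, evict 0, frames (1 7 4)
1 -> hit
4 -> hit
7 -> hit
1 -> hit
7 -> hit
0 -> fault, evict 4, frames (1 7 0)
7 -> hit
8 -> fault, evict 1, frames (0 7 8)
7 -> hit
4 -> fault, evict 0, frames (8 7 4)
0 -> fault, evict 8, frames (7 4 0)
8 -> fault, evict 7, frames (4 0 8)
Hits: 7 of 16 references → 7/16 = 0.4375.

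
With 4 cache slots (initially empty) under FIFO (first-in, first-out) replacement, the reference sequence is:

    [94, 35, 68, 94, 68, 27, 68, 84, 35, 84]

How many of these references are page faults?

94 → fault, frames [94]
35 → fault, frames [94, 35]
68 → fault, frames [94, 35, 68]
94 → hit
68 → hit
27 → fault, frames [94, 35, 68, 27]
68 → hit
84 → fault, evict 94, frames [35, 68, 27, 84]
35 → hit
84 → hit
Page faults: 5.

5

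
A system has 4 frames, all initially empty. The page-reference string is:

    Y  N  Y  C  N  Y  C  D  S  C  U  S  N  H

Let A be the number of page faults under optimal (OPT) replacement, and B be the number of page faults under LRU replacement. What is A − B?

-1

Under OPT: F F . F . . . F F . F . . F → 7 faults.
Under LRU: F F . F . . . F F . F . F F → 8 faults.
A − B = 7 − 8 = -1.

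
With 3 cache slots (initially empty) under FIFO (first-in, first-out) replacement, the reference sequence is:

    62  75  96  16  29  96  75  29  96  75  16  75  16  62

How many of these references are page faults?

9

62 -> miss, frames (62)
75 -> miss, frames (62 75)
96 -> miss, frames (62 75 96)
16 -> miss, evict 62, frames (75 96 16)
29 -> miss, evict 75, frames (96 16 29)
96 -> hit
75 -> miss, evict 96, frames (16 29 75)
29 -> hit
96 -> miss, evict 16, frames (29 75 96)
75 -> hit
16 -> miss, evict 29, frames (75 96 16)
75 -> hit
16 -> hit
62 -> miss, evict 75, frames (96 16 62)
Page faults: 9.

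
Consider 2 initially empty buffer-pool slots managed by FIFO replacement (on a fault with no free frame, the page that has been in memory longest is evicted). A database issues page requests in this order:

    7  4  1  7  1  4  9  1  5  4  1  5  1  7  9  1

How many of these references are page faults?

7 → fault, frames [7]
4 → fault, frames [7, 4]
1 → fault, evict 7, frames [4, 1]
7 → fault, evict 4, frames [1, 7]
1 → hit
4 → fault, evict 1, frames [7, 4]
9 → fault, evict 7, frames [4, 9]
1 → fault, evict 4, frames [9, 1]
5 → fault, evict 9, frames [1, 5]
4 → fault, evict 1, frames [5, 4]
1 → fault, evict 5, frames [4, 1]
5 → fault, evict 4, frames [1, 5]
1 → hit
7 → fault, evict 1, frames [5, 7]
9 → fault, evict 5, frames [7, 9]
1 → fault, evict 7, frames [9, 1]
Page faults: 14.

14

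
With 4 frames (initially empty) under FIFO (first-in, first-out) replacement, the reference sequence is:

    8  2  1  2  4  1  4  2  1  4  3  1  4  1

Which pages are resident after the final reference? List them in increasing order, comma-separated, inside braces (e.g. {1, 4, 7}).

{1, 2, 3, 4}

8 → miss, frames {8}
2 → miss, frames {8,2}
1 → miss, frames {8,2,1}
2 → hit
4 → miss, frames {8,2,1,4}
1 → hit
4 → hit
2 → hit
1 → hit
4 → hit
3 → miss, evict 8, frames {2,1,4,3}
1 → hit
4 → hit
1 → hit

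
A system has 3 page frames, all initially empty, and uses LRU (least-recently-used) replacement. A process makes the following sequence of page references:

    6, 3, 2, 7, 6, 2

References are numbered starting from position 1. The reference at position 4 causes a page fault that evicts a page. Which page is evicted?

pos 1: 6 -> miss, frames {6}
pos 2: 3 -> miss, frames {6,3}
pos 3: 2 -> miss, frames {6,3,2}
pos 4: 7 -> miss, evict 6, frames {3,2,7}
At position 4, page 6 is evicted.

6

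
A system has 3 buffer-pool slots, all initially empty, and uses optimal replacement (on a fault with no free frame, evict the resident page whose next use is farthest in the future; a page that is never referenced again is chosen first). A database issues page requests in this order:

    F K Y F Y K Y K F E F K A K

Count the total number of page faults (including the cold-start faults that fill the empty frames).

F: miss, frames (F)
K: miss, frames (F K)
Y: miss, frames (F K Y)
F: hit
Y: hit
K: hit
Y: hit
K: hit
F: hit
E: miss, evict Y, frames (F K E)
F: hit
K: hit
A: miss, evict E, frames (F K A)
K: hit
Page faults: 5.

5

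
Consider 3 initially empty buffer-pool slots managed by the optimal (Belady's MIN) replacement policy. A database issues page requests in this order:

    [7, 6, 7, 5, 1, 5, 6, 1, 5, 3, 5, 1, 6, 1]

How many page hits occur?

8

7 → fault, frames (7)
6 → fault, frames (7 6)
7 → hit
5 → fault, frames (7 6 5)
1 → fault, evict 7, frames (6 5 1)
5 → hit
6 → hit
1 → hit
5 → hit
3 → fault, evict 6, frames (5 1 3)
5 → hit
1 → hit
6 → fault, evict 3, frames (5 1 6)
1 → hit
Hits: 8.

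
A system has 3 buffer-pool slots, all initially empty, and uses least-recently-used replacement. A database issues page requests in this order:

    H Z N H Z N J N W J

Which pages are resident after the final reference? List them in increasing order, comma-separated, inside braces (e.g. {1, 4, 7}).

{J, N, W}

H → miss, frames (H)
Z → miss, frames (H Z)
N → miss, frames (H Z N)
H → hit
Z → hit
N → hit
J → miss, evict H, frames (Z N J)
N → hit
W → miss, evict Z, frames (J N W)
J → hit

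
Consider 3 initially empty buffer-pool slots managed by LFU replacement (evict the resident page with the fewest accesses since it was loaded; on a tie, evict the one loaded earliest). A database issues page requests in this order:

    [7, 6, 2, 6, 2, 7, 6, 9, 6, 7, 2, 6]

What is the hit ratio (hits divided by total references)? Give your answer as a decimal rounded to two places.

0.58

7 → fault, frames (7)
6 → fault, frames (7 6)
2 → fault, frames (7 6 2)
6 → hit
2 → hit
7 → hit
6 → hit
9 → fault, evict 7, frames (6 2 9)
6 → hit
7 → fault, evict 9, frames (6 2 7)
2 → hit
6 → hit
Hits: 7 of 12 references → 7/12 = 0.5833.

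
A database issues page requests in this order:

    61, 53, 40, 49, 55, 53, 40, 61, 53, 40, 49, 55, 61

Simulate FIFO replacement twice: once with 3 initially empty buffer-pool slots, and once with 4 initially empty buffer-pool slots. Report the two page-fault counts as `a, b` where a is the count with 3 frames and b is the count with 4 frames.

3 frames: F F F F F F F F . . F F . → 10 faults.
4 frames: F F F F F . . F F F F F F → 11 faults.
11 > 10: adding a frame increased faults — Belady's anomaly.

10, 11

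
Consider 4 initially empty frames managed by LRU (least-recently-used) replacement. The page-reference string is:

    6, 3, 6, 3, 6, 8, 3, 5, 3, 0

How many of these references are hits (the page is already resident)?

5

6 → fault, frames [6]
3 → fault, frames [6, 3]
6 → hit
3 → hit
6 → hit
8 → fault, frames [3, 6, 8]
3 → hit
5 → fault, frames [6, 8, 3, 5]
3 → hit
0 → fault, evict 6, frames [8, 5, 3, 0]
Hits: 5.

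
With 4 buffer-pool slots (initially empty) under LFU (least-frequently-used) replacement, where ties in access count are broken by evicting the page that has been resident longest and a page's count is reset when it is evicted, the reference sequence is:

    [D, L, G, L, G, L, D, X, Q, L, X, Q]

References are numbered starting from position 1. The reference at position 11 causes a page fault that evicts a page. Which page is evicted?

Q

pos 1: D -> miss, frames [D]
pos 2: L -> miss, frames [D, L]
pos 3: G -> miss, frames [D, L, G]
pos 4: L -> hit
pos 5: G -> hit
pos 6: L -> hit
pos 7: D -> hit
pos 8: X -> miss, frames [D, L, G, X]
pos 9: Q -> miss, evict X, frames [D, L, G, Q]
pos 10: L -> hit
pos 11: X -> miss, evict Q, frames [D, L, G, X]
At position 11, page Q is evicted.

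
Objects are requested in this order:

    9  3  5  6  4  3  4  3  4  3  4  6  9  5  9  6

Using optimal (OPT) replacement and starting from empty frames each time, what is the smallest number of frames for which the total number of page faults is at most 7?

3

f=1: 16 faults
f=2: 9 faults
f=3: 7 faults
f=4: 6 faults
f=5: 5 faults
Smallest f with faults ≤ 7 is 3.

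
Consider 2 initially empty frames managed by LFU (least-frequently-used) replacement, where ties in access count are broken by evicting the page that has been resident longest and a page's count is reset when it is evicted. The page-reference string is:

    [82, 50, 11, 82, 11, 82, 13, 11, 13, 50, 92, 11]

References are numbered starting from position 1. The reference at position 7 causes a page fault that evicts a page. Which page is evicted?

pos 1: 82 → miss, frames (82)
pos 2: 50 → miss, frames (82 50)
pos 3: 11 → miss, evict 82, frames (50 11)
pos 4: 82 → miss, evict 50, frames (11 82)
pos 5: 11 → hit
pos 6: 82 → hit
pos 7: 13 → miss, evict 11, frames (82 13)
At position 7, page 11 is evicted.

11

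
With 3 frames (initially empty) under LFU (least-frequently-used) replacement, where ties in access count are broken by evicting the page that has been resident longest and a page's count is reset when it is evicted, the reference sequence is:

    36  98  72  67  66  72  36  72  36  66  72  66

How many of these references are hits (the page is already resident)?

36 → fault, frames {36}
98 → fault, frames {36,98}
72 → fault, frames {36,98,72}
67 → fault, evict 36, frames {98,72,67}
66 → fault, evict 98, frames {72,67,66}
72 → hit
36 → fault, evict 67, frames {72,66,36}
72 → hit
36 → hit
66 → hit
72 → hit
66 → hit
Hits: 6.

6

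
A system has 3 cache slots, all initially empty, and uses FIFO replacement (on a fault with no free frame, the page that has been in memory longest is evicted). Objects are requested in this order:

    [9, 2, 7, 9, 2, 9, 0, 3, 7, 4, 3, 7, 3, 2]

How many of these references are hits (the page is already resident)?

6

9: miss, frames (9)
2: miss, frames (9 2)
7: miss, frames (9 2 7)
9: hit
2: hit
9: hit
0: miss, evict 9, frames (2 7 0)
3: miss, evict 2, frames (7 0 3)
7: hit
4: miss, evict 7, frames (0 3 4)
3: hit
7: miss, evict 0, frames (3 4 7)
3: hit
2: miss, evict 3, frames (4 7 2)
Hits: 6.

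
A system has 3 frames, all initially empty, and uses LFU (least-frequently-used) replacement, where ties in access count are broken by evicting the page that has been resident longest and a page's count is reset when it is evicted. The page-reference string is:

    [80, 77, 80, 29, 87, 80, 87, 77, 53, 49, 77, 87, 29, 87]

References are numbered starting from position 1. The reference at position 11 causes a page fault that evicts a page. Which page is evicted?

49

pos 1: 80 -> fault, frames (80)
pos 2: 77 -> fault, frames (80 77)
pos 3: 80 -> hit
pos 4: 29 -> fault, frames (80 77 29)
pos 5: 87 -> fault, evict 77, frames (80 29 87)
pos 6: 80 -> hit
pos 7: 87 -> hit
pos 8: 77 -> fault, evict 29, frames (80 87 77)
pos 9: 53 -> fault, evict 77, frames (80 87 53)
pos 10: 49 -> fault, evict 53, frames (80 87 49)
pos 11: 77 -> fault, evict 49, frames (80 87 77)
At position 11, page 49 is evicted.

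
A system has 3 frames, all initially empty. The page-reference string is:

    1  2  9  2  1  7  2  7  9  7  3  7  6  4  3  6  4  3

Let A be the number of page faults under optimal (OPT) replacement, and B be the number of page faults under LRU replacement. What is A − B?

Under OPT: F F F . . F . . . . F . F F . . . . → 7 faults.
Under LRU: F F F . . F . . F . F . F F F . . . → 9 faults.
A − B = 7 − 9 = -2.

-2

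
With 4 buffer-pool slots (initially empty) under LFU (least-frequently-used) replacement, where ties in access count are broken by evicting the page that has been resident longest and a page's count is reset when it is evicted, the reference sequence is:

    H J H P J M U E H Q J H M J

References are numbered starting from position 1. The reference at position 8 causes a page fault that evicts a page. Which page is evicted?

M

pos 1: H: fault, frames [H]
pos 2: J: fault, frames [H, J]
pos 3: H: hit
pos 4: P: fault, frames [H, J, P]
pos 5: J: hit
pos 6: M: fault, frames [H, J, P, M]
pos 7: U: fault, evict P, frames [H, J, M, U]
pos 8: E: fault, evict M, frames [H, J, U, E]
At position 8, page M is evicted.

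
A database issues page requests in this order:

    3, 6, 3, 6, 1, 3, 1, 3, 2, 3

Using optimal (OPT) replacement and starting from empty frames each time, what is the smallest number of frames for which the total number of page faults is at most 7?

f=1: 10 faults
f=2: 4 faults
f=3: 4 faults
f=4: 4 faults
Smallest f with faults ≤ 7 is 2.

2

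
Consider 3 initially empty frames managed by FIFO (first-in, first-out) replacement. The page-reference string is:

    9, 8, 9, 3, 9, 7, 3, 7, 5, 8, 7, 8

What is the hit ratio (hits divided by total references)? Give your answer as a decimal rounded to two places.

0.50

9: fault, frames [9]
8: fault, frames [9, 8]
9: hit
3: fault, frames [9, 8, 3]
9: hit
7: fault, evict 9, frames [8, 3, 7]
3: hit
7: hit
5: fault, evict 8, frames [3, 7, 5]
8: fault, evict 3, frames [7, 5, 8]
7: hit
8: hit
Hits: 6 of 12 references → 6/12 = 0.5000.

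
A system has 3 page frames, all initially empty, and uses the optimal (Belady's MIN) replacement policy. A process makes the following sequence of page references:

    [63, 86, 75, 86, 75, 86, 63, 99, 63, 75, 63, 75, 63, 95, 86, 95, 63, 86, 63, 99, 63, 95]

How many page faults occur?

63 → miss, frames {63}
86 → miss, frames {63,86}
75 → miss, frames {63,86,75}
86 → hit
75 → hit
86 → hit
63 → hit
99 → miss, evict 86, frames {63,75,99}
63 → hit
75 → hit
63 → hit
75 → hit
63 → hit
95 → miss, evict 75, frames {63,99,95}
86 → miss, evict 99, frames {63,95,86}
95 → hit
63 → hit
86 → hit
63 → hit
99 → miss, evict 86, frames {63,95,99}
63 → hit
95 → hit
Page faults: 7.

7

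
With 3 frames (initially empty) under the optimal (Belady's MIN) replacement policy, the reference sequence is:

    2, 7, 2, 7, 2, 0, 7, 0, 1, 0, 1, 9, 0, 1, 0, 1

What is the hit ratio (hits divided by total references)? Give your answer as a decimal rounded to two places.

2 → miss, frames (2)
7 → miss, frames (2 7)
2 → hit
7 → hit
2 → hit
0 → miss, frames (2 7 0)
7 → hit
0 → hit
1 → miss, evict 7, frames (2 0 1)
0 → hit
1 → hit
9 → miss, evict 2, frames (0 1 9)
0 → hit
1 → hit
0 → hit
1 → hit
Hits: 11 of 16 references → 11/16 = 0.6875.

0.69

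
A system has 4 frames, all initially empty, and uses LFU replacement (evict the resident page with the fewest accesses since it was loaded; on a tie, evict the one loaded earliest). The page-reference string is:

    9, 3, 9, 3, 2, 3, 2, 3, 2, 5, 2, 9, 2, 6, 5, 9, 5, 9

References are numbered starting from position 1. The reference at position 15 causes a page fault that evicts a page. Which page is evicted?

6

pos 1: 9 → fault, frames {9}
pos 2: 3 → fault, frames {9,3}
pos 3: 9 → hit
pos 4: 3 → hit
pos 5: 2 → fault, frames {9,3,2}
pos 6: 3 → hit
pos 7: 2 → hit
pos 8: 3 → hit
pos 9: 2 → hit
pos 10: 5 → fault, frames {9,3,2,5}
pos 11: 2 → hit
pos 12: 9 → hit
pos 13: 2 → hit
pos 14: 6 → fault, evict 5, frames {9,3,2,6}
pos 15: 5 → fault, evict 6, frames {9,3,2,5}
At position 15, page 6 is evicted.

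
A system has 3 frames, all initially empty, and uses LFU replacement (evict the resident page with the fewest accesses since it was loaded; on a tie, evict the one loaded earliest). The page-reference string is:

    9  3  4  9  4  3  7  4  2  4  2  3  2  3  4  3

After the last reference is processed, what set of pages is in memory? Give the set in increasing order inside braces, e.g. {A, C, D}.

9: fault, frames [9]
3: fault, frames [9, 3]
4: fault, frames [9, 3, 4]
9: hit
4: hit
3: hit
7: fault, evict 9, frames [3, 4, 7]
4: hit
2: fault, evict 7, frames [3, 4, 2]
4: hit
2: hit
3: hit
2: hit
3: hit
4: hit
3: hit

{2, 3, 4}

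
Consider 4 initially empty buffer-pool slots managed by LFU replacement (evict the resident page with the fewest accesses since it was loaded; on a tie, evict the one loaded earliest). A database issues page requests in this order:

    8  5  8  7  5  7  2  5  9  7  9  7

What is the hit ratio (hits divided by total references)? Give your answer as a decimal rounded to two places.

8 -> miss, frames [8]
5 -> miss, frames [8, 5]
8 -> hit
7 -> miss, frames [8, 5, 7]
5 -> hit
7 -> hit
2 -> miss, frames [8, 5, 7, 2]
5 -> hit
9 -> miss, evict 2, frames [8, 5, 7, 9]
7 -> hit
9 -> hit
7 -> hit
Hits: 7 of 12 references → 7/12 = 0.5833.

0.58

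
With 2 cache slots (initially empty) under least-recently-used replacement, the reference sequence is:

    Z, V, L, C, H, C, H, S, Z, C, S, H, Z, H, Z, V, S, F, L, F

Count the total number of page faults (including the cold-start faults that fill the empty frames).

15

Z: miss, frames [Z]
V: miss, frames [Z, V]
L: miss, evict Z, frames [V, L]
C: miss, evict V, frames [L, C]
H: miss, evict L, frames [C, H]
C: hit
H: hit
S: miss, evict C, frames [H, S]
Z: miss, evict H, frames [S, Z]
C: miss, evict S, frames [Z, C]
S: miss, evict Z, frames [C, S]
H: miss, evict C, frames [S, H]
Z: miss, evict S, frames [H, Z]
H: hit
Z: hit
V: miss, evict H, frames [Z, V]
S: miss, evict Z, frames [V, S]
F: miss, evict V, frames [S, F]
L: miss, evict S, frames [F, L]
F: hit
Page faults: 15.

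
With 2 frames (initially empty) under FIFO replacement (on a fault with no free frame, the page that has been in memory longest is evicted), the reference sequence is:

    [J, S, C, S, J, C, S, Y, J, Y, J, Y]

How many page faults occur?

7

J → fault, frames [J]
S → fault, frames [J, S]
C → fault, evict J, frames [S, C]
S → hit
J → fault, evict S, frames [C, J]
C → hit
S → fault, evict C, frames [J, S]
Y → fault, evict J, frames [S, Y]
J → fault, evict S, frames [Y, J]
Y → hit
J → hit
Y → hit
Page faults: 7.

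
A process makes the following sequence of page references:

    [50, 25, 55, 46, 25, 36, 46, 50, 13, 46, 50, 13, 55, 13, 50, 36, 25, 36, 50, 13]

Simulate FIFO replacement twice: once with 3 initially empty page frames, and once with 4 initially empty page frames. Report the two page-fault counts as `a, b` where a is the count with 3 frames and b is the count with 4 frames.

13, 12

3 frames: F F F F . F . F F F . . F . F F F . . F → 13 faults.
4 frames: F F F F . F . F F . . . F . . . F F F F → 12 faults.
12 < 13: adding a frame reduced faults, as is typical.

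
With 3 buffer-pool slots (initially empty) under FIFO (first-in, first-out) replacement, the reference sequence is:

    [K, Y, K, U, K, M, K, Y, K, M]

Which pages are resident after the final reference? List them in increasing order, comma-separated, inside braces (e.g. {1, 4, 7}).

{K, M, Y}

K → miss, frames [K]
Y → miss, frames [K, Y]
K → hit
U → miss, frames [K, Y, U]
K → hit
M → miss, evict K, frames [Y, U, M]
K → miss, evict Y, frames [U, M, K]
Y → miss, evict U, frames [M, K, Y]
K → hit
M → hit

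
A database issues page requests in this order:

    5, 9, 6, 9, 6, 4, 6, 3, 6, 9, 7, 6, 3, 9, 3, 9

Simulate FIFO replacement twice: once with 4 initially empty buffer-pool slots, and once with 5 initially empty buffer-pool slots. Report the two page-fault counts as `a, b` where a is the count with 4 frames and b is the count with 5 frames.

7, 6

4 frames: F F F . . F . F . . F . . F . . → 7 faults.
5 frames: F F F . . F . F . . F . . . . . → 6 faults.
6 < 7: adding a frame reduced faults, as is typical.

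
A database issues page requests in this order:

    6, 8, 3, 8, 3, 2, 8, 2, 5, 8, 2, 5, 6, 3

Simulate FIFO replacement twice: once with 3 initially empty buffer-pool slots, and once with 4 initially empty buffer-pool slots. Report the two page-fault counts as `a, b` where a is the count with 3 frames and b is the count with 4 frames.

3 frames: F F F . . F . . F F . . F F → 8 faults.
4 frames: F F F . . F . . F . . . F . → 6 faults.
6 < 8: adding a frame reduced faults, as is typical.

8, 6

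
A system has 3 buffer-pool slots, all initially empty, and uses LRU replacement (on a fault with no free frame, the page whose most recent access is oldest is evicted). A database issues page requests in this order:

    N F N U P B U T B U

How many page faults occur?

N -> miss, frames (N)
F -> miss, frames (N F)
N -> hit
U -> miss, frames (F N U)
P -> miss, evict F, frames (N U P)
B -> miss, evict N, frames (U P B)
U -> hit
T -> miss, evict P, frames (B U T)
B -> hit
U -> hit
Page faults: 6.

6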